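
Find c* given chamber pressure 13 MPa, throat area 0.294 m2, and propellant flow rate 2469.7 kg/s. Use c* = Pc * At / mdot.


c* = 13e6 * 0.294 / 2469.7 = 1548 m/s

1548 m/s


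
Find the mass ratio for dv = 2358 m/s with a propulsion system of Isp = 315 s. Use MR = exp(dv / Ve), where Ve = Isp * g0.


Ve = 315 * 9.81 = 3090.15 m/s
MR = exp(2358 / 3090.15) = 2.145

2.145


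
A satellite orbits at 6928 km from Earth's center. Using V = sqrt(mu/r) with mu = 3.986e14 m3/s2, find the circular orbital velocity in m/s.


V = sqrt(3.986e14 / 6928000) = 7585 m/s

7585 m/s


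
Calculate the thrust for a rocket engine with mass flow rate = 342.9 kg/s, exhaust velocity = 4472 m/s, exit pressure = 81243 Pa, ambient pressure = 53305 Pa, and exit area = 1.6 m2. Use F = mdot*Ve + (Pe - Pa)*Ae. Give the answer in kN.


F = 342.9 * 4472 + (81243 - 53305) * 1.6 = 1.5782e+06 N = 1578.2 kN

1578.2 kN


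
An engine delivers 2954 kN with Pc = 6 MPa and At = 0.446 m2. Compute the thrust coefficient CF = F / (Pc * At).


CF = 2954000 / (6e6 * 0.446) = 1.1

1.1


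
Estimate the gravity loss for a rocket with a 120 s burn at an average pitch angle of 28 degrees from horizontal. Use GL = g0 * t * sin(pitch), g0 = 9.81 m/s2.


GL = 9.81 * 120 * sin(28 deg) = 553 m/s

553 m/s


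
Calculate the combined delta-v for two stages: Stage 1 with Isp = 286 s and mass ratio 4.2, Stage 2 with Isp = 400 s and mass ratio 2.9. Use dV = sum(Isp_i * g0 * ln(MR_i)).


dV1 = 286 * 9.81 * ln(4.2) = 4026.4 m/s
dV2 = 400 * 9.81 * ln(2.9) = 4177.9 m/s
Total dV = 4026.4 + 4177.9 = 8204.3 m/s ~ 8204 m/s

8204 m/s


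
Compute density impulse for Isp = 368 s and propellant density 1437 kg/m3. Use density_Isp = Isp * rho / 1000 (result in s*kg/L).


rho*Isp = 368 * 1437 / 1000 = 529 s*kg/L

529 s*kg/L


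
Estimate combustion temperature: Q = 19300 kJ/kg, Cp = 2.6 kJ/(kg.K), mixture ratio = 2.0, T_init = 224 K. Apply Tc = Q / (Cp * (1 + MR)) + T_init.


Tc = 19300 / (2.6 * (1 + 2.0)) + 224 = 2698 K

2698 K


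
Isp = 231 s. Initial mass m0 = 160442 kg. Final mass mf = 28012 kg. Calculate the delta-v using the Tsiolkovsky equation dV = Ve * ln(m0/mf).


Ve = 231 * 9.81 = 2266.11 m/s
dV = 2266.11 * ln(160442/28012) = 3955 m/s

3955 m/s


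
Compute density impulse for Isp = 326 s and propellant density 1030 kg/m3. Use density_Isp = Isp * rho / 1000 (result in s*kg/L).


rho*Isp = 326 * 1030 / 1000 = 336 s*kg/L

336 s*kg/L


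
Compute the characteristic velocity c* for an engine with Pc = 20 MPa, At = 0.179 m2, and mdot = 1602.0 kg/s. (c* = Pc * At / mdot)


c* = 20e6 * 0.179 / 1602.0 = 2235 m/s

2235 m/s


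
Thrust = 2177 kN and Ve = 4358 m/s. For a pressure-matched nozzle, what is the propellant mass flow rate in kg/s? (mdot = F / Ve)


mdot = F / Ve = 2177000 / 4358 = 499.5 kg/s

499.5 kg/s


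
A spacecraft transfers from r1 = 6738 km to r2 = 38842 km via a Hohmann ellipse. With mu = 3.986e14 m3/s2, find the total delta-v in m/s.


V1 = sqrt(mu/r1) = 7691.36 m/s
dV1 = V1*(sqrt(2*r2/(r1+r2)) - 1) = 2349.75 m/s
V2 = sqrt(mu/r2) = 3203.45 m/s
dV2 = V2*(1 - sqrt(2*r1/(r1+r2))) = 1461.6 m/s
Total dV = 3811 m/s

3811 m/s


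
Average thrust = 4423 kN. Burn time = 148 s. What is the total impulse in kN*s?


It = 4423 * 148 = 654604 kN*s

654604 kN*s


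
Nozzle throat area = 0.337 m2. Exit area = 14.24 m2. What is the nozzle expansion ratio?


AR = 14.24 / 0.337 = 42.3

42.3


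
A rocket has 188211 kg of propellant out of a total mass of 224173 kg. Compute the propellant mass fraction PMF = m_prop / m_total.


PMF = 188211 / 224173 = 0.84

0.84


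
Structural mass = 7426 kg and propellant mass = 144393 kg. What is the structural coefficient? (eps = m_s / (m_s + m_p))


eps = 7426 / (7426 + 144393) = 0.0489

0.0489


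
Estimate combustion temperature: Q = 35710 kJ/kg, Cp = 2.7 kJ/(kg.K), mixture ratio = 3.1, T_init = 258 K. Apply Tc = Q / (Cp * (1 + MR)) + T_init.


Tc = 35710 / (2.7 * (1 + 3.1)) + 258 = 3484 K

3484 K


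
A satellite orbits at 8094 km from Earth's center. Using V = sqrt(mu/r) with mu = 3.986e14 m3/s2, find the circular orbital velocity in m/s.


V = sqrt(3.986e14 / 8094000) = 7018 m/s

7018 m/s


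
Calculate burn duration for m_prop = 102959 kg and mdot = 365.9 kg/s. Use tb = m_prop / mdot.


tb = 102959 / 365.9 = 281.4 s

281.4 s


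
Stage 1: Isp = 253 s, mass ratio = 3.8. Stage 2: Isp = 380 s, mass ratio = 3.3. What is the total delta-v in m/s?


dV1 = 253 * 9.81 * ln(3.8) = 3313.4 m/s
dV2 = 380 * 9.81 * ln(3.3) = 4450.7 m/s
Total dV = 3313.4 + 4450.7 = 7764.1 m/s ~ 7764 m/s

7764 m/s


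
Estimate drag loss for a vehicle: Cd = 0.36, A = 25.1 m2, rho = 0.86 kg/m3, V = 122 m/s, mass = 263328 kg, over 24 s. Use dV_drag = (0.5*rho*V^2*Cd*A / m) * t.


D = 0.5 * 0.86 * 122^2 * 0.36 * 25.1 = 57831.48 N
a = 57831.48 / 263328 = 0.2196 m/s2
dV = 0.2196 * 24 = 5.3 m/s

5.3 m/s


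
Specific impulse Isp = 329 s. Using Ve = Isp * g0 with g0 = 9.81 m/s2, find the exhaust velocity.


Ve = Isp * g0 = 329 * 9.81 = 3227.5 m/s

3227.5 m/s


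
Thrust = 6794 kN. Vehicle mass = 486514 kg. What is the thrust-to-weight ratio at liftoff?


TWR = 6794000 / (486514 * 9.81) = 1.42

1.42


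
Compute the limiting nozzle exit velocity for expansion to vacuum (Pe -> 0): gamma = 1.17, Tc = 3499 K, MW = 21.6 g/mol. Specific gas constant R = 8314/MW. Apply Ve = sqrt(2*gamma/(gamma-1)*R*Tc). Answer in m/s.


R = 8314 / 21.6 = 384.91 J/(kg.K)
Ve = sqrt(2 * 1.17 / (1.17 - 1) * 384.91 * 3499) = 4306 m/s

4306 m/s


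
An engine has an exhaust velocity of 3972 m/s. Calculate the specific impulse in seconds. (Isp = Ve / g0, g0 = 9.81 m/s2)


Isp = Ve / g0 = 3972 / 9.81 = 404.9 s

404.9 s


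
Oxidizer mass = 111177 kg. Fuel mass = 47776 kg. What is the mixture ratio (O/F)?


MR = 111177 / 47776 = 2.33

2.33


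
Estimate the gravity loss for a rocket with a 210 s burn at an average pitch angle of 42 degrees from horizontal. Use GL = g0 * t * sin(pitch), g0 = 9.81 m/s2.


GL = 9.81 * 210 * sin(42 deg) = 1378 m/s

1378 m/s


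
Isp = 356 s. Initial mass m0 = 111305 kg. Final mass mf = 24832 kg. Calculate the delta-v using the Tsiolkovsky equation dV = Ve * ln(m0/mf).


Ve = 356 * 9.81 = 3492.36 m/s
dV = 3492.36 * ln(111305/24832) = 5239 m/s

5239 m/s


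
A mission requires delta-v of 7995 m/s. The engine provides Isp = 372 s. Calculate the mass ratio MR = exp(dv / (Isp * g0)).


Ve = 372 * 9.81 = 3649.32 m/s
MR = exp(7995 / 3649.32) = 8.943

8.943


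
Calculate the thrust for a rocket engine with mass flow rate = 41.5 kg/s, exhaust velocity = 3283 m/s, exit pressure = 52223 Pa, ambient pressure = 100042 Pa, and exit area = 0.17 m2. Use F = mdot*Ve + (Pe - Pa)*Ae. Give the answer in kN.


F = 41.5 * 3283 + (52223 - 100042) * 0.17 = 128115.0 N = 128.1 kN

128.1 kN


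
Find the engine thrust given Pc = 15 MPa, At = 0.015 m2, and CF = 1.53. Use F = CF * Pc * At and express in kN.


F = 1.53 * 15e6 * 0.015 = 344250.0 N = 344.2 kN

344.2 kN


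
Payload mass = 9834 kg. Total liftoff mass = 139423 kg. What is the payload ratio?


PR = 9834 / 139423 = 0.0705

0.0705


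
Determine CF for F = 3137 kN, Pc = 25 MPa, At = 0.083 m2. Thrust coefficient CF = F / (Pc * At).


CF = 3137000 / (25e6 * 0.083) = 1.51

1.51


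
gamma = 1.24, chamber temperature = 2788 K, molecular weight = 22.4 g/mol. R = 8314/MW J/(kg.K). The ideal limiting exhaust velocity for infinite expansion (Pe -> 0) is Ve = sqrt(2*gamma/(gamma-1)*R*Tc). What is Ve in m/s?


R = 8314 / 22.4 = 371.16 J/(kg.K)
Ve = sqrt(2 * 1.24 / (1.24 - 1) * 371.16 * 2788) = 3270 m/s

3270 m/s


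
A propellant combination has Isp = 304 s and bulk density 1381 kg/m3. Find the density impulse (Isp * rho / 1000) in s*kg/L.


rho*Isp = 304 * 1381 / 1000 = 420 s*kg/L

420 s*kg/L


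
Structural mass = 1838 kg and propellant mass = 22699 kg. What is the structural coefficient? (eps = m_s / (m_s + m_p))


eps = 1838 / (1838 + 22699) = 0.0749

0.0749


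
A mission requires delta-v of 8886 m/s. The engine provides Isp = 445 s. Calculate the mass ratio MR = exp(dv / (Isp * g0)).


Ve = 445 * 9.81 = 4365.45 m/s
MR = exp(8886 / 4365.45) = 7.656

7.656


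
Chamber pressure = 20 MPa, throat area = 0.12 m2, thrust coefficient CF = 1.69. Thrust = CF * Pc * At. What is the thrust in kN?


F = 1.69 * 20e6 * 0.12 = 4.0560e+06 N = 4056.0 kN

4056.0 kN


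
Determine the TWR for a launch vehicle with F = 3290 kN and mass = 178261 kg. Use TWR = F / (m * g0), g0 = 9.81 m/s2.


TWR = 3290000 / (178261 * 9.81) = 1.88

1.88


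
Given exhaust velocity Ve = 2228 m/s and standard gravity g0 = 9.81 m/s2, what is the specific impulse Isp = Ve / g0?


Isp = Ve / g0 = 2228 / 9.81 = 227.1 s

227.1 s


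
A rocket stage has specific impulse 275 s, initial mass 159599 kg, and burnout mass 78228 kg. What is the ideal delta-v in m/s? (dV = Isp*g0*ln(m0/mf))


Ve = 275 * 9.81 = 2697.75 m/s
dV = 2697.75 * ln(159599/78228) = 1924 m/s

1924 m/s


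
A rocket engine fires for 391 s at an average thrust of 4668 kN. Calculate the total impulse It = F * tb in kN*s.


It = 4668 * 391 = 1825188 kN*s

1825188 kN*s


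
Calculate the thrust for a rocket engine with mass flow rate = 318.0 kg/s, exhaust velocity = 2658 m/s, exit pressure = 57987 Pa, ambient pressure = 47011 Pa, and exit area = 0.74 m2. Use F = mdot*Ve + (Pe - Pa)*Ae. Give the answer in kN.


F = 318.0 * 2658 + (57987 - 47011) * 0.74 = 853366.0 N = 853.4 kN

853.4 kN


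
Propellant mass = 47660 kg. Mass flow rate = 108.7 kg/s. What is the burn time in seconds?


tb = 47660 / 108.7 = 438.5 s

438.5 s


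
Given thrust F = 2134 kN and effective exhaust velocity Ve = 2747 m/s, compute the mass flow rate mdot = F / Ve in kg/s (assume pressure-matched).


mdot = F / Ve = 2134000 / 2747 = 776.8 kg/s

776.8 kg/s


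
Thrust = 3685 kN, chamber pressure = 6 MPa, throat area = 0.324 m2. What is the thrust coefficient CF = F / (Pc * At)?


CF = 3685000 / (6e6 * 0.324) = 1.9

1.9


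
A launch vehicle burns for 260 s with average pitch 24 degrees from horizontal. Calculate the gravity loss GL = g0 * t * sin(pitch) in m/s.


GL = 9.81 * 260 * sin(24 deg) = 1037 m/s

1037 m/s


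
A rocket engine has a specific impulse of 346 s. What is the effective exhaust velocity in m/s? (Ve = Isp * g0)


Ve = Isp * g0 = 346 * 9.81 = 3394.3 m/s

3394.3 m/s


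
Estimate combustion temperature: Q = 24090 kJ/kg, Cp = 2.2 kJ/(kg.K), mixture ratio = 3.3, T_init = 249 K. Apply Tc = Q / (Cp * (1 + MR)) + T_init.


Tc = 24090 / (2.2 * (1 + 3.3)) + 249 = 2796 K

2796 K


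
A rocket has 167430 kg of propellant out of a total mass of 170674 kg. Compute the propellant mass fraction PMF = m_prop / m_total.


PMF = 167430 / 170674 = 0.981

0.981


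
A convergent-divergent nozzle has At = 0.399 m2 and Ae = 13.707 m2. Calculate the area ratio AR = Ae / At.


AR = 13.707 / 0.399 = 34.4

34.4


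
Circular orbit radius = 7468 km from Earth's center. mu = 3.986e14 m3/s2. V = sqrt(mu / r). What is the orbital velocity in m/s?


V = sqrt(3.986e14 / 7468000) = 7306 m/s

7306 m/s


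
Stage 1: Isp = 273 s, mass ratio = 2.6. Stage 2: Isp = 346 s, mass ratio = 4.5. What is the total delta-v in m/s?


dV1 = 273 * 9.81 * ln(2.6) = 2559.0 m/s
dV2 = 346 * 9.81 * ln(4.5) = 5105.2 m/s
Total dV = 2559.0 + 5105.2 = 7664.2 m/s ~ 7664 m/s

7664 m/s


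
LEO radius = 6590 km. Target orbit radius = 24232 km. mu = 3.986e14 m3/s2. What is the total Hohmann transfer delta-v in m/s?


V1 = sqrt(mu/r1) = 7777.25 m/s
dV1 = V1*(sqrt(2*r2/(r1+r2)) - 1) = 1975.01 m/s
V2 = sqrt(mu/r2) = 4055.78 m/s
dV2 = V2*(1 - sqrt(2*r1/(r1+r2))) = 1403.61 m/s
Total dV = 3379 m/s

3379 m/s


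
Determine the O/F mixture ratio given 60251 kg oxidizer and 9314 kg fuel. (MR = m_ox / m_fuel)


MR = 60251 / 9314 = 6.47

6.47


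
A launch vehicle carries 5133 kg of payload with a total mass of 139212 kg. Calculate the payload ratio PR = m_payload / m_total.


PR = 5133 / 139212 = 0.0369

0.0369


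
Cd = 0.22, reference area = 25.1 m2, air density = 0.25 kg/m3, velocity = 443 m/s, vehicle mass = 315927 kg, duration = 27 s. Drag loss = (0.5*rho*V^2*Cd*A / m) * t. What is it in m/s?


D = 0.5 * 0.25 * 443^2 * 0.22 * 25.1 = 135460.87 N
a = 135460.87 / 315927 = 0.4288 m/s2
dV = 0.4288 * 27 = 11.6 m/s

11.6 m/s


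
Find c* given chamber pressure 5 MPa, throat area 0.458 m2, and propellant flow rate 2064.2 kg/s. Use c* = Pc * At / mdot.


c* = 5e6 * 0.458 / 2064.2 = 1109 m/s

1109 m/s


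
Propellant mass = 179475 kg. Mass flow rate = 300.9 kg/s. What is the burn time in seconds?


tb = 179475 / 300.9 = 596.5 s

596.5 s


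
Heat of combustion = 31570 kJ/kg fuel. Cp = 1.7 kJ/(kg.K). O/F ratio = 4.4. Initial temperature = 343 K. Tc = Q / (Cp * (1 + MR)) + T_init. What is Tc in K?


Tc = 31570 / (1.7 * (1 + 4.4)) + 343 = 3782 K

3782 K


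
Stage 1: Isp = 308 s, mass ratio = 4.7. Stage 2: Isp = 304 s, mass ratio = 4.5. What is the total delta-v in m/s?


dV1 = 308 * 9.81 * ln(4.7) = 4675.9 m/s
dV2 = 304 * 9.81 * ln(4.5) = 4485.5 m/s
Total dV = 4675.9 + 4485.5 = 9161.4 m/s ~ 9161 m/s

9161 m/s


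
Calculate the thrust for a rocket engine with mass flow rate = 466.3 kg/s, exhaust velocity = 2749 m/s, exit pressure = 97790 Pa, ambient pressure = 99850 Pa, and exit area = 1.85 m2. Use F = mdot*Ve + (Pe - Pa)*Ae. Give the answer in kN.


F = 466.3 * 2749 + (97790 - 99850) * 1.85 = 1.2780e+06 N = 1278.0 kN

1278.0 kN


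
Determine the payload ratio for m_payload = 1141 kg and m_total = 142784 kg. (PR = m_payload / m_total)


PR = 1141 / 142784 = 0.008

0.008


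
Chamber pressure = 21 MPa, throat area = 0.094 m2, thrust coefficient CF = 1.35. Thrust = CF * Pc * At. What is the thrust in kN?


F = 1.35 * 21e6 * 0.094 = 2.6649e+06 N = 2664.9 kN

2664.9 kN


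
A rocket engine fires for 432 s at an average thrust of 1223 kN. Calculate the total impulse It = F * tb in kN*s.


It = 1223 * 432 = 528336 kN*s

528336 kN*s


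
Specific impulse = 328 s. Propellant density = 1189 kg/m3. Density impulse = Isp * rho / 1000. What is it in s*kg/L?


rho*Isp = 328 * 1189 / 1000 = 390 s*kg/L

390 s*kg/L


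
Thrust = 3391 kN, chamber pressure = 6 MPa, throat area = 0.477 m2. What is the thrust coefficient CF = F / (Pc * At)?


CF = 3391000 / (6e6 * 0.477) = 1.18

1.18


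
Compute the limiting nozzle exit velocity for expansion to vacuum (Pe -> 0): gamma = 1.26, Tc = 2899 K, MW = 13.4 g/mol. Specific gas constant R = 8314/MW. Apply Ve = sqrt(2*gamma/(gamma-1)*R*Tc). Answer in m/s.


R = 8314 / 13.4 = 620.45 J/(kg.K)
Ve = sqrt(2 * 1.26 / (1.26 - 1) * 620.45 * 2899) = 4175 m/s

4175 m/s


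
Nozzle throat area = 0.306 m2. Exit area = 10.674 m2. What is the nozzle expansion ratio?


AR = 10.674 / 0.306 = 34.9

34.9


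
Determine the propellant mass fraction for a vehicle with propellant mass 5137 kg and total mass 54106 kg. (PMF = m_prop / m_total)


PMF = 5137 / 54106 = 0.095

0.095


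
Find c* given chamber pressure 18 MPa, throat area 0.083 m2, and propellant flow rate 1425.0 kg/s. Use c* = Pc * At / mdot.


c* = 18e6 * 0.083 / 1425.0 = 1048 m/s

1048 m/s


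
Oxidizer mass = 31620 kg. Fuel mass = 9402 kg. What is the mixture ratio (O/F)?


MR = 31620 / 9402 = 3.36

3.36


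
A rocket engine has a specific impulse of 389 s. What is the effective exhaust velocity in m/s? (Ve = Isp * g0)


Ve = Isp * g0 = 389 * 9.81 = 3816.1 m/s

3816.1 m/s


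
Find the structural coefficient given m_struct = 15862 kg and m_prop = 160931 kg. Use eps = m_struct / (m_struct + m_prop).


eps = 15862 / (15862 + 160931) = 0.0897

0.0897


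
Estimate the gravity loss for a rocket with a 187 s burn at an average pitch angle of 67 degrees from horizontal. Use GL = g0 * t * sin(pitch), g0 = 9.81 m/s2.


GL = 9.81 * 187 * sin(67 deg) = 1689 m/s

1689 m/s


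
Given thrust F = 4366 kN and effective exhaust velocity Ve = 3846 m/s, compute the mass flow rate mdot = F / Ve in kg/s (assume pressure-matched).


mdot = F / Ve = 4366000 / 3846 = 1135.2 kg/s

1135.2 kg/s


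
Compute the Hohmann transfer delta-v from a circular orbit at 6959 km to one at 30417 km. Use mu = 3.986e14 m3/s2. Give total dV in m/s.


V1 = sqrt(mu/r1) = 7568.25 m/s
dV1 = V1*(sqrt(2*r2/(r1+r2)) - 1) = 2087.19 m/s
V2 = sqrt(mu/r2) = 3620.02 m/s
dV2 = V2*(1 - sqrt(2*r1/(r1+r2))) = 1410.98 m/s
Total dV = 3498 m/s

3498 m/s


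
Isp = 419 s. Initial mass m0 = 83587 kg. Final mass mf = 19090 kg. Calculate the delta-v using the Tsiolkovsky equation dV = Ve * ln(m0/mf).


Ve = 419 * 9.81 = 4110.39 m/s
dV = 4110.39 * ln(83587/19090) = 6070 m/s

6070 m/s


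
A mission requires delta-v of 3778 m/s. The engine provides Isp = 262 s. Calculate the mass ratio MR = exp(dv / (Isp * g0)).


Ve = 262 * 9.81 = 2570.22 m/s
MR = exp(3778 / 2570.22) = 4.349

4.349


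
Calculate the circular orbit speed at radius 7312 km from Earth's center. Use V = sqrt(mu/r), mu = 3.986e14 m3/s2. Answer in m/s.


V = sqrt(3.986e14 / 7312000) = 7383 m/s

7383 m/s


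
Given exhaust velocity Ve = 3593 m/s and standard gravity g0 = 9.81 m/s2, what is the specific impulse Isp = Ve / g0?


Isp = Ve / g0 = 3593 / 9.81 = 366.3 s

366.3 s


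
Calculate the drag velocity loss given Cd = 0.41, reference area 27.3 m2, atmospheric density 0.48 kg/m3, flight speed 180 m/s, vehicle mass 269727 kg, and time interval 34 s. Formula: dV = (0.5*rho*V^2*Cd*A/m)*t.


D = 0.5 * 0.48 * 180^2 * 0.41 * 27.3 = 87036.77 N
a = 87036.77 / 269727 = 0.3227 m/s2
dV = 0.3227 * 34 = 11.0 m/s

11.0 m/s


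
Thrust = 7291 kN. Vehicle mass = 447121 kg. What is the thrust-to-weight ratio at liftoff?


TWR = 7291000 / (447121 * 9.81) = 1.66

1.66


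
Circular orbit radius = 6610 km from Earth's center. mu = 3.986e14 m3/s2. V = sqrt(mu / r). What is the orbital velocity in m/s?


V = sqrt(3.986e14 / 6610000) = 7765 m/s

7765 m/s


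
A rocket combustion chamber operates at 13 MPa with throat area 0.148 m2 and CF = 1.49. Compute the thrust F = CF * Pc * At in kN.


F = 1.49 * 13e6 * 0.148 = 2.8668e+06 N = 2866.8 kN

2866.8 kN


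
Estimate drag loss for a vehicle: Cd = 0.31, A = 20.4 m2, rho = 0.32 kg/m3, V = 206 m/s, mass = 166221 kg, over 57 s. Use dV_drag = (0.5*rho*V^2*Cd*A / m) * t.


D = 0.5 * 0.32 * 206^2 * 0.31 * 20.4 = 42938.44 N
a = 42938.44 / 166221 = 0.2583 m/s2
dV = 0.2583 * 57 = 14.7 m/s

14.7 m/s


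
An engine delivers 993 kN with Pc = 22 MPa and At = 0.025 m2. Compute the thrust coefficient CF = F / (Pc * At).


CF = 993000 / (22e6 * 0.025) = 1.81

1.81


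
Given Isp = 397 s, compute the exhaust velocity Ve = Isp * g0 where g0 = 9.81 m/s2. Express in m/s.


Ve = Isp * g0 = 397 * 9.81 = 3894.6 m/s

3894.6 m/s


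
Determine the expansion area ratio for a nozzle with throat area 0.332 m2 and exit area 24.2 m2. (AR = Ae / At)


AR = 24.2 / 0.332 = 72.9

72.9


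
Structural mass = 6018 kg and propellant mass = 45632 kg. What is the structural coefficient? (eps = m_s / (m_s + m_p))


eps = 6018 / (6018 + 45632) = 0.1165

0.1165


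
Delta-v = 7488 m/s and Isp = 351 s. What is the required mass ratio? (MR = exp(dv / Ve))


Ve = 351 * 9.81 = 3443.31 m/s
MR = exp(7488 / 3443.31) = 8.799

8.799


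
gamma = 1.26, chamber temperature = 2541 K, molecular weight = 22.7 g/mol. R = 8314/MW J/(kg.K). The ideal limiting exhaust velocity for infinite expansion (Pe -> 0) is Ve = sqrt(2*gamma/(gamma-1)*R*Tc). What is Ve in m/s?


R = 8314 / 22.7 = 366.26 J/(kg.K)
Ve = sqrt(2 * 1.26 / (1.26 - 1) * 366.26 * 2541) = 3003 m/s

3003 m/s


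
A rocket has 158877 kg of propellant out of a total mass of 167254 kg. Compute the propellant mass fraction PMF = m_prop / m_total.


PMF = 158877 / 167254 = 0.95

0.95


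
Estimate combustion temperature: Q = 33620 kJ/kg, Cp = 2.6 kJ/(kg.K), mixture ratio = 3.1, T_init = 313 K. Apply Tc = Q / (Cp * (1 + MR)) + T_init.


Tc = 33620 / (2.6 * (1 + 3.1)) + 313 = 3467 K

3467 K


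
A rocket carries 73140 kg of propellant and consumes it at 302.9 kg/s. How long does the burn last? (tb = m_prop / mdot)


tb = 73140 / 302.9 = 241.5 s

241.5 s


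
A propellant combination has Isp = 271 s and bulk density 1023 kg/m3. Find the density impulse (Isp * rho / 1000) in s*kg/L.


rho*Isp = 271 * 1023 / 1000 = 277 s*kg/L

277 s*kg/L


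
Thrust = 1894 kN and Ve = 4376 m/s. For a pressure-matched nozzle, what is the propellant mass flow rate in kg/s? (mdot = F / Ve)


mdot = F / Ve = 1894000 / 4376 = 432.8 kg/s

432.8 kg/s


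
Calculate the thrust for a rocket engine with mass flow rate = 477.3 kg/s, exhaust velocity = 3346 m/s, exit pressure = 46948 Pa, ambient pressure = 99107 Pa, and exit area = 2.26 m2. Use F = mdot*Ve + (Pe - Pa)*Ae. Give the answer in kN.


F = 477.3 * 3346 + (46948 - 99107) * 2.26 = 1.4792e+06 N = 1479.2 kN

1479.2 kN


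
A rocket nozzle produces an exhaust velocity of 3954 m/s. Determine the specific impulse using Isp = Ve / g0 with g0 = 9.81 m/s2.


Isp = Ve / g0 = 3954 / 9.81 = 403.1 s

403.1 s


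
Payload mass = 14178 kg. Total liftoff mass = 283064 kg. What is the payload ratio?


PR = 14178 / 283064 = 0.0501

0.0501


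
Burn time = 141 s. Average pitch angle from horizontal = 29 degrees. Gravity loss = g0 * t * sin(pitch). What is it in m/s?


GL = 9.81 * 141 * sin(29 deg) = 671 m/s

671 m/s


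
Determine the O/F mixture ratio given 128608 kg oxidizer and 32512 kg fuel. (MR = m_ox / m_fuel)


MR = 128608 / 32512 = 3.96

3.96


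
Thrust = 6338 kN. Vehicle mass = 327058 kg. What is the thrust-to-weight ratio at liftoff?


TWR = 6338000 / (327058 * 9.81) = 1.98

1.98


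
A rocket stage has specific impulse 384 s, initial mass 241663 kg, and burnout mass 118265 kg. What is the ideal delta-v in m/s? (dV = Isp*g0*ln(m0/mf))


Ve = 384 * 9.81 = 3767.04 m/s
dV = 3767.04 * ln(241663/118265) = 2692 m/s

2692 m/s


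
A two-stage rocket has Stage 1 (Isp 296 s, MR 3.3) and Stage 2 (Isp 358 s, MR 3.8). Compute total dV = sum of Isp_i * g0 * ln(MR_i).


dV1 = 296 * 9.81 * ln(3.3) = 3466.9 m/s
dV2 = 358 * 9.81 * ln(3.8) = 4688.5 m/s
Total dV = 3466.9 + 4688.5 = 8155.4 m/s ~ 8155 m/s

8155 m/s


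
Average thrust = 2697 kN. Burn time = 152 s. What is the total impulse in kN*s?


It = 2697 * 152 = 409944 kN*s

409944 kN*s


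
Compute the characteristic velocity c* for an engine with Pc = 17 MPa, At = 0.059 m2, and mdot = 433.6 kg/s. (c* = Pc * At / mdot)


c* = 17e6 * 0.059 / 433.6 = 2313 m/s

2313 m/s


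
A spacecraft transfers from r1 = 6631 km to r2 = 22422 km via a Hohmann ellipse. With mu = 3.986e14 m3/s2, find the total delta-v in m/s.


V1 = sqrt(mu/r1) = 7753.17 m/s
dV1 = V1*(sqrt(2*r2/(r1+r2)) - 1) = 1879.26 m/s
V2 = sqrt(mu/r2) = 4216.3 m/s
dV2 = V2*(1 - sqrt(2*r1/(r1+r2))) = 1367.64 m/s
Total dV = 3247 m/s

3247 m/s


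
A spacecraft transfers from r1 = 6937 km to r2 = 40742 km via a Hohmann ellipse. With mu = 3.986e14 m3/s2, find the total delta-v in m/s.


V1 = sqrt(mu/r1) = 7580.24 m/s
dV1 = V1*(sqrt(2*r2/(r1+r2)) - 1) = 2329.35 m/s
V2 = sqrt(mu/r2) = 3127.86 m/s
dV2 = V2*(1 - sqrt(2*r1/(r1+r2))) = 1440.59 m/s
Total dV = 3770 m/s

3770 m/s


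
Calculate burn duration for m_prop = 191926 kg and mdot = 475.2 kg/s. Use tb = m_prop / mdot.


tb = 191926 / 475.2 = 403.9 s

403.9 s


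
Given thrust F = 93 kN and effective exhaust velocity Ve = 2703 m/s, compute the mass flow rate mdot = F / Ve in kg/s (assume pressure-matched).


mdot = F / Ve = 93000 / 2703 = 34.4 kg/s

34.4 kg/s


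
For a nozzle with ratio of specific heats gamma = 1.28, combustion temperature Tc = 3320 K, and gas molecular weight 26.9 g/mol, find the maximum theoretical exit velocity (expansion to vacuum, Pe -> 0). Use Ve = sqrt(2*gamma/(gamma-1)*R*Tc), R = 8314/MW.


R = 8314 / 26.9 = 309.07 J/(kg.K)
Ve = sqrt(2 * 1.28 / (1.28 - 1) * 309.07 * 3320) = 3063 m/s

3063 m/s


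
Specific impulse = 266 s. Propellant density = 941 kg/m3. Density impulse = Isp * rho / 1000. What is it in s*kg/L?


rho*Isp = 266 * 941 / 1000 = 250 s*kg/L

250 s*kg/L


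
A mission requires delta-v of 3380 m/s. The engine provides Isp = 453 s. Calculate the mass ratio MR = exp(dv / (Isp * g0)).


Ve = 453 * 9.81 = 4443.93 m/s
MR = exp(3380 / 4443.93) = 2.14

2.14


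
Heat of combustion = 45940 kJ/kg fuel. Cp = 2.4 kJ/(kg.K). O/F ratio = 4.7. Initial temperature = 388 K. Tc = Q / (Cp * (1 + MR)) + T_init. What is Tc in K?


Tc = 45940 / (2.4 * (1 + 4.7)) + 388 = 3746 K

3746 K


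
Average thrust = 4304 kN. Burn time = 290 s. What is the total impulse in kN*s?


It = 4304 * 290 = 1248160 kN*s

1248160 kN*s


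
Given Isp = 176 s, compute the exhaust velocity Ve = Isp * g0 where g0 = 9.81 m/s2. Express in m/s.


Ve = Isp * g0 = 176 * 9.81 = 1726.6 m/s

1726.6 m/s


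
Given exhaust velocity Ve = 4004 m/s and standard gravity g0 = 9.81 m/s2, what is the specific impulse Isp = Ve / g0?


Isp = Ve / g0 = 4004 / 9.81 = 408.2 s

408.2 s


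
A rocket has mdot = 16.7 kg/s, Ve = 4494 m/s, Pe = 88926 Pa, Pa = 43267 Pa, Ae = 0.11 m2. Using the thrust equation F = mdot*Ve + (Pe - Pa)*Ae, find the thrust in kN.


F = 16.7 * 4494 + (88926 - 43267) * 0.11 = 80072.0 N = 80.1 kN

80.1 kN


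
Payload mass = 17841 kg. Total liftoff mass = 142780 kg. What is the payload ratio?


PR = 17841 / 142780 = 0.125

0.125


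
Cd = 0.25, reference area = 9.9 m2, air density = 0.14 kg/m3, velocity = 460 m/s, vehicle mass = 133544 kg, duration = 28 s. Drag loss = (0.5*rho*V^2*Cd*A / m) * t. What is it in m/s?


D = 0.5 * 0.14 * 460^2 * 0.25 * 9.9 = 36659.7 N
a = 36659.7 / 133544 = 0.2745 m/s2
dV = 0.2745 * 28 = 7.7 m/s

7.7 m/s


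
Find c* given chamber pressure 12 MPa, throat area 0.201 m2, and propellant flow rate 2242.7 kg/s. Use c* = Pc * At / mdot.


c* = 12e6 * 0.201 / 2242.7 = 1075 m/s

1075 m/s


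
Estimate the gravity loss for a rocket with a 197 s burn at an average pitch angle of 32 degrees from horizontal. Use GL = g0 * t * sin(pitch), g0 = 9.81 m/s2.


GL = 9.81 * 197 * sin(32 deg) = 1024 m/s

1024 m/s


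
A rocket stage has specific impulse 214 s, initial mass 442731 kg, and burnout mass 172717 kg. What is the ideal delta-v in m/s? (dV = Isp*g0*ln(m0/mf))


Ve = 214 * 9.81 = 2099.34 m/s
dV = 2099.34 * ln(442731/172717) = 1976 m/s

1976 m/s


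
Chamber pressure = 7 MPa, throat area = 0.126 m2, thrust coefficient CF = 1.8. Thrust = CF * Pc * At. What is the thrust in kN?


F = 1.8 * 7e6 * 0.126 = 1.5876e+06 N = 1587.6 kN

1587.6 kN


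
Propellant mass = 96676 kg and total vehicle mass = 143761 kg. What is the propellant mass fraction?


PMF = 96676 / 143761 = 0.672

0.672


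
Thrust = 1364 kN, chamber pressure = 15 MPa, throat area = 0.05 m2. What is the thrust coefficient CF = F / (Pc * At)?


CF = 1364000 / (15e6 * 0.05) = 1.82

1.82


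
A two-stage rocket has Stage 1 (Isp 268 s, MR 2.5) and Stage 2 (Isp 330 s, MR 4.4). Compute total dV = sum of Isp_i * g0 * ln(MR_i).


dV1 = 268 * 9.81 * ln(2.5) = 2409.0 m/s
dV2 = 330 * 9.81 * ln(4.4) = 4796.4 m/s
Total dV = 2409.0 + 4796.4 = 7205.4 m/s ~ 7205 m/s

7205 m/s


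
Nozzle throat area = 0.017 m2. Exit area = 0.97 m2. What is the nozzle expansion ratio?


AR = 0.97 / 0.017 = 57.1

57.1


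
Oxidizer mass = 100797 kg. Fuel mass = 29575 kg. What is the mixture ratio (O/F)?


MR = 100797 / 29575 = 3.41

3.41


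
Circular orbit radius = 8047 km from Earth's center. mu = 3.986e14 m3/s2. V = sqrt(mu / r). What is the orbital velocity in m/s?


V = sqrt(3.986e14 / 8047000) = 7038 m/s

7038 m/s


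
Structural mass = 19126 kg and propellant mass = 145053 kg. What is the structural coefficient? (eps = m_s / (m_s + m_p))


eps = 19126 / (19126 + 145053) = 0.1165

0.1165


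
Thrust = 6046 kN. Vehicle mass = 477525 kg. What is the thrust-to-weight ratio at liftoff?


TWR = 6046000 / (477525 * 9.81) = 1.29

1.29


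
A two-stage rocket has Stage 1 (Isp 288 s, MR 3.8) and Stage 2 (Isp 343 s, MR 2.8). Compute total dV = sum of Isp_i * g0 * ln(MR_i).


dV1 = 288 * 9.81 * ln(3.8) = 3771.8 m/s
dV2 = 343 * 9.81 * ln(2.8) = 3464.5 m/s
Total dV = 3771.8 + 3464.5 = 7236.3 m/s ~ 7236 m/s

7236 m/s


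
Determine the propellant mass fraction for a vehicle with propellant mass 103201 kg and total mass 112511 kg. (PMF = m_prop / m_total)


PMF = 103201 / 112511 = 0.917

0.917


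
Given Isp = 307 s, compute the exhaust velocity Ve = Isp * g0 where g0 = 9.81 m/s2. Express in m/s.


Ve = Isp * g0 = 307 * 9.81 = 3011.7 m/s

3011.7 m/s


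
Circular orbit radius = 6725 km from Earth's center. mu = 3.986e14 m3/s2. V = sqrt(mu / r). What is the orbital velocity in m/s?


V = sqrt(3.986e14 / 6725000) = 7699 m/s

7699 m/s


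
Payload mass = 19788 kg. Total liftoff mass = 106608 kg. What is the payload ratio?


PR = 19788 / 106608 = 0.1856

0.1856


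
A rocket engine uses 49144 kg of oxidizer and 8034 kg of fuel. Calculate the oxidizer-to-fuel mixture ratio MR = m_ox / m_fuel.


MR = 49144 / 8034 = 6.12

6.12


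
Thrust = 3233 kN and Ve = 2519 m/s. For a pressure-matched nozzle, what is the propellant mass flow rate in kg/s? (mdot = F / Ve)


mdot = F / Ve = 3233000 / 2519 = 1283.4 kg/s

1283.4 kg/s


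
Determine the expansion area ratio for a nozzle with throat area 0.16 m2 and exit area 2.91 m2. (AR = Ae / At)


AR = 2.91 / 0.16 = 18.2

18.2


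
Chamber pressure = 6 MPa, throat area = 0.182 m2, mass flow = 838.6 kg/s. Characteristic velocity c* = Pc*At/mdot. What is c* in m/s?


c* = 6e6 * 0.182 / 838.6 = 1302 m/s

1302 m/s


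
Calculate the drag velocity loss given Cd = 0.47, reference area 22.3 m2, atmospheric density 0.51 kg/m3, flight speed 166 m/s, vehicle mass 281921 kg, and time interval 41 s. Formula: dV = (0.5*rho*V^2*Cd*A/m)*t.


D = 0.5 * 0.51 * 166^2 * 0.47 * 22.3 = 73647.68 N
a = 73647.68 / 281921 = 0.2612 m/s2
dV = 0.2612 * 41 = 10.7 m/s

10.7 m/s


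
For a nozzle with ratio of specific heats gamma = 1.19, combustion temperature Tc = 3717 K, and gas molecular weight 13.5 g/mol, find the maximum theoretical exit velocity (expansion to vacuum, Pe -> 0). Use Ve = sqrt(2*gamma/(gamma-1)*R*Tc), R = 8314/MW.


R = 8314 / 13.5 = 615.85 J/(kg.K)
Ve = sqrt(2 * 1.19 / (1.19 - 1) * 615.85 * 3717) = 5355 m/s

5355 m/s


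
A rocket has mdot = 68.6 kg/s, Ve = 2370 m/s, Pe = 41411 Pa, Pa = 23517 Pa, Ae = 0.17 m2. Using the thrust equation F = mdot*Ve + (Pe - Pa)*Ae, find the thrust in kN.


F = 68.6 * 2370 + (41411 - 23517) * 0.17 = 165624.0 N = 165.6 kN

165.6 kN


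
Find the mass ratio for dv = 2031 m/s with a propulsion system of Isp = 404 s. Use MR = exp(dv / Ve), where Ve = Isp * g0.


Ve = 404 * 9.81 = 3963.24 m/s
MR = exp(2031 / 3963.24) = 1.669

1.669


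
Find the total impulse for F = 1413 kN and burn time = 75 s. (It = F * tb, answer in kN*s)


It = 1413 * 75 = 105975 kN*s

105975 kN*s


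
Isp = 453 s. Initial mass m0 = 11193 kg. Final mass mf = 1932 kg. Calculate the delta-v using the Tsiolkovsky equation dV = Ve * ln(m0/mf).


Ve = 453 * 9.81 = 4443.93 m/s
dV = 4443.93 * ln(11193/1932) = 7807 m/s

7807 m/s


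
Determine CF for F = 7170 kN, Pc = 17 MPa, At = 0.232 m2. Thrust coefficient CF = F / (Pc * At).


CF = 7170000 / (17e6 * 0.232) = 1.82

1.82


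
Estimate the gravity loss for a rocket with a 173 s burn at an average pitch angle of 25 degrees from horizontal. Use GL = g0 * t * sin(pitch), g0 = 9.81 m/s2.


GL = 9.81 * 173 * sin(25 deg) = 717 m/s

717 m/s


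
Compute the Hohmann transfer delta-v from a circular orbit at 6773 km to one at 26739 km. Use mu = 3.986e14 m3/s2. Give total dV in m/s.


V1 = sqrt(mu/r1) = 7671.46 m/s
dV1 = V1*(sqrt(2*r2/(r1+r2)) - 1) = 2019.47 m/s
V2 = sqrt(mu/r2) = 3860.97 m/s
dV2 = V2*(1 - sqrt(2*r1/(r1+r2))) = 1406.25 m/s
Total dV = 3426 m/s

3426 m/s


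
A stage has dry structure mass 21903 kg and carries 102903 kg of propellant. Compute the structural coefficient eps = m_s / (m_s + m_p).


eps = 21903 / (21903 + 102903) = 0.1755

0.1755


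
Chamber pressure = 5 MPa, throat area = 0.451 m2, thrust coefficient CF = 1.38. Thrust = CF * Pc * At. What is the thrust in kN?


F = 1.38 * 5e6 * 0.451 = 3.1119e+06 N = 3111.9 kN

3111.9 kN


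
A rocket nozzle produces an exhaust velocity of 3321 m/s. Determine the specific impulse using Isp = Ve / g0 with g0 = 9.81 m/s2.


Isp = Ve / g0 = 3321 / 9.81 = 338.5 s

338.5 s


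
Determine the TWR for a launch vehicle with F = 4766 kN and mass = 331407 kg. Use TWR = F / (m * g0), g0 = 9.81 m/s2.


TWR = 4766000 / (331407 * 9.81) = 1.47

1.47


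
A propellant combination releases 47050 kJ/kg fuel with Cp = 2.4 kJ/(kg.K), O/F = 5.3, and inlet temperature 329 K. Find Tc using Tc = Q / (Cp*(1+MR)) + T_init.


Tc = 47050 / (2.4 * (1 + 5.3)) + 329 = 3441 K

3441 K


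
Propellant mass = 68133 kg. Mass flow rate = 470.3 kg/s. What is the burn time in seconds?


tb = 68133 / 470.3 = 144.9 s

144.9 s


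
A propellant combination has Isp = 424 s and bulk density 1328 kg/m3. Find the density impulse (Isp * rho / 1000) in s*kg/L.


rho*Isp = 424 * 1328 / 1000 = 563 s*kg/L

563 s*kg/L


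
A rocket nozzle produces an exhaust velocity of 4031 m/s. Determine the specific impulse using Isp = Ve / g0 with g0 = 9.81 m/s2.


Isp = Ve / g0 = 4031 / 9.81 = 410.9 s

410.9 s


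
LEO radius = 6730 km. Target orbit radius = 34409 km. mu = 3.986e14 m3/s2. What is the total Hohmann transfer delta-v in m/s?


V1 = sqrt(mu/r1) = 7695.93 m/s
dV1 = V1*(sqrt(2*r2/(r1+r2)) - 1) = 2257.79 m/s
V2 = sqrt(mu/r2) = 3403.55 m/s
dV2 = V2*(1 - sqrt(2*r1/(r1+r2))) = 1456.72 m/s
Total dV = 3715 m/s

3715 m/s


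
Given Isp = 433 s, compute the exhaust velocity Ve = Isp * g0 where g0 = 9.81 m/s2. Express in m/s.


Ve = Isp * g0 = 433 * 9.81 = 4247.7 m/s

4247.7 m/s


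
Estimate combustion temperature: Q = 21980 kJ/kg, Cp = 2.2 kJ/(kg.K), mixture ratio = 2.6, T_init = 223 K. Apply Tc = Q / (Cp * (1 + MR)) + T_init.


Tc = 21980 / (2.2 * (1 + 2.6)) + 223 = 2998 K

2998 K


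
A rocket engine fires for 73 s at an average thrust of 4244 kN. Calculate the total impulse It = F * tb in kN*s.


It = 4244 * 73 = 309812 kN*s

309812 kN*s


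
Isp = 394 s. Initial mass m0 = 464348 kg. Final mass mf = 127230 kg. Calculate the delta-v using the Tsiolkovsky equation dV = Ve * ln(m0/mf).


Ve = 394 * 9.81 = 3865.14 m/s
dV = 3865.14 * ln(464348/127230) = 5004 m/s

5004 m/s


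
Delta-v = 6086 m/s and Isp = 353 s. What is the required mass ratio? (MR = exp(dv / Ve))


Ve = 353 * 9.81 = 3462.93 m/s
MR = exp(6086 / 3462.93) = 5.798

5.798


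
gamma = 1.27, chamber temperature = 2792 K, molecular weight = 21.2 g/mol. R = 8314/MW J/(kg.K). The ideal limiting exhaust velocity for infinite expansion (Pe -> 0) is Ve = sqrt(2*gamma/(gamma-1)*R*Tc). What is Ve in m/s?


R = 8314 / 21.2 = 392.17 J/(kg.K)
Ve = sqrt(2 * 1.27 / (1.27 - 1) * 392.17 * 2792) = 3209 m/s

3209 m/s


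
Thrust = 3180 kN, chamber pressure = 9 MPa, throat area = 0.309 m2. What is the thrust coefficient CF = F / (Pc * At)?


CF = 3180000 / (9e6 * 0.309) = 1.14

1.14


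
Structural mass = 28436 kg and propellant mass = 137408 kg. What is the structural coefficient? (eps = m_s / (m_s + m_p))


eps = 28436 / (28436 + 137408) = 0.1715

0.1715


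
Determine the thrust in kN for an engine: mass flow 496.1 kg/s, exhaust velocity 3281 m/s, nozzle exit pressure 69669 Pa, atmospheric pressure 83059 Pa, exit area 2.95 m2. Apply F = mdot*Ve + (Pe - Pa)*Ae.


F = 496.1 * 3281 + (69669 - 83059) * 2.95 = 1.5882e+06 N = 1588.2 kN

1588.2 kN


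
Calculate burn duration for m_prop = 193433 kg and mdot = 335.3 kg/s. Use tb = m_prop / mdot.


tb = 193433 / 335.3 = 576.9 s

576.9 s


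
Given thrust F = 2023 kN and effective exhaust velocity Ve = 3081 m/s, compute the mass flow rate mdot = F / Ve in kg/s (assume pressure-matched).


mdot = F / Ve = 2023000 / 3081 = 656.6 kg/s

656.6 kg/s


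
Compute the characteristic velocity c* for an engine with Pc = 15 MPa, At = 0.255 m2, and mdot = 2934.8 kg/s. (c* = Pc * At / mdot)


c* = 15e6 * 0.255 / 2934.8 = 1303 m/s

1303 m/s


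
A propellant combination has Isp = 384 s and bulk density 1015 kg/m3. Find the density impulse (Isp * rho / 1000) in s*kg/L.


rho*Isp = 384 * 1015 / 1000 = 390 s*kg/L

390 s*kg/L


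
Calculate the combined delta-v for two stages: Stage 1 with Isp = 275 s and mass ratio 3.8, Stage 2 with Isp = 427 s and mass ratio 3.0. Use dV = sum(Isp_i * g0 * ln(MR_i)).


dV1 = 275 * 9.81 * ln(3.8) = 3601.5 m/s
dV2 = 427 * 9.81 * ln(3.0) = 4601.9 m/s
Total dV = 3601.5 + 4601.9 = 8203.4 m/s ~ 8203 m/s

8203 m/s


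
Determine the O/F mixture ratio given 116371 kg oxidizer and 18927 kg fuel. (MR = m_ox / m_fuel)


MR = 116371 / 18927 = 6.15

6.15


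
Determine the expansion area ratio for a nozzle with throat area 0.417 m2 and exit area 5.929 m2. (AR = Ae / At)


AR = 5.929 / 0.417 = 14.2

14.2


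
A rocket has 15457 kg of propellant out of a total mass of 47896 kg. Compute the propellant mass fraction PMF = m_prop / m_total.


PMF = 15457 / 47896 = 0.323

0.323


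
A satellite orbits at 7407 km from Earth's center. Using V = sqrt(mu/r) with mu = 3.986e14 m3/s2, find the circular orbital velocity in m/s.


V = sqrt(3.986e14 / 7407000) = 7336 m/s

7336 m/s


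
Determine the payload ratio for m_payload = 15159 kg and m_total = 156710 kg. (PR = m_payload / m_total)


PR = 15159 / 156710 = 0.0967

0.0967


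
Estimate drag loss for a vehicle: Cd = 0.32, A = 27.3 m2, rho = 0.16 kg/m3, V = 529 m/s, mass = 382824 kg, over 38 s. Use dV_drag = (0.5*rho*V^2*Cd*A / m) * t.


D = 0.5 * 0.16 * 529^2 * 0.32 * 27.3 = 195575.28 N
a = 195575.28 / 382824 = 0.5109 m/s2
dV = 0.5109 * 38 = 19.4 m/s

19.4 m/s


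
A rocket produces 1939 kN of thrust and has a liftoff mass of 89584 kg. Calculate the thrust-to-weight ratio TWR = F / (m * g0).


TWR = 1939000 / (89584 * 9.81) = 2.21

2.21


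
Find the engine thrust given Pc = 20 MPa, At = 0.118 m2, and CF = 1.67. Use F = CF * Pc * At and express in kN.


F = 1.67 * 20e6 * 0.118 = 3.9412e+06 N = 3941.2 kN

3941.2 kN


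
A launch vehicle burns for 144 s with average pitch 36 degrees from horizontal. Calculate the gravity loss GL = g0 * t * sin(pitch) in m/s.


GL = 9.81 * 144 * sin(36 deg) = 830 m/s

830 m/s


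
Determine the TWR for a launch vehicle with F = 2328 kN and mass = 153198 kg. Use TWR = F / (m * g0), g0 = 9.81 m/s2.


TWR = 2328000 / (153198 * 9.81) = 1.55

1.55


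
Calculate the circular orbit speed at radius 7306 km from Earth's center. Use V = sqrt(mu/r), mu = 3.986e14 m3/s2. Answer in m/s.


V = sqrt(3.986e14 / 7306000) = 7386 m/s

7386 m/s


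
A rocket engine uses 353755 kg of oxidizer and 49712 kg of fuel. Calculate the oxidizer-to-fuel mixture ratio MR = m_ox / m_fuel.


MR = 353755 / 49712 = 7.12

7.12


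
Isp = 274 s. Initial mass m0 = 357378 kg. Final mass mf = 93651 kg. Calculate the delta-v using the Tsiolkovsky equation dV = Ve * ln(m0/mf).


Ve = 274 * 9.81 = 2687.94 m/s
dV = 2687.94 * ln(357378/93651) = 3600 m/s

3600 m/s


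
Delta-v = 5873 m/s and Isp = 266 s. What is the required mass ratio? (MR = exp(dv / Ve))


Ve = 266 * 9.81 = 2609.46 m/s
MR = exp(5873 / 2609.46) = 9.494

9.494
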